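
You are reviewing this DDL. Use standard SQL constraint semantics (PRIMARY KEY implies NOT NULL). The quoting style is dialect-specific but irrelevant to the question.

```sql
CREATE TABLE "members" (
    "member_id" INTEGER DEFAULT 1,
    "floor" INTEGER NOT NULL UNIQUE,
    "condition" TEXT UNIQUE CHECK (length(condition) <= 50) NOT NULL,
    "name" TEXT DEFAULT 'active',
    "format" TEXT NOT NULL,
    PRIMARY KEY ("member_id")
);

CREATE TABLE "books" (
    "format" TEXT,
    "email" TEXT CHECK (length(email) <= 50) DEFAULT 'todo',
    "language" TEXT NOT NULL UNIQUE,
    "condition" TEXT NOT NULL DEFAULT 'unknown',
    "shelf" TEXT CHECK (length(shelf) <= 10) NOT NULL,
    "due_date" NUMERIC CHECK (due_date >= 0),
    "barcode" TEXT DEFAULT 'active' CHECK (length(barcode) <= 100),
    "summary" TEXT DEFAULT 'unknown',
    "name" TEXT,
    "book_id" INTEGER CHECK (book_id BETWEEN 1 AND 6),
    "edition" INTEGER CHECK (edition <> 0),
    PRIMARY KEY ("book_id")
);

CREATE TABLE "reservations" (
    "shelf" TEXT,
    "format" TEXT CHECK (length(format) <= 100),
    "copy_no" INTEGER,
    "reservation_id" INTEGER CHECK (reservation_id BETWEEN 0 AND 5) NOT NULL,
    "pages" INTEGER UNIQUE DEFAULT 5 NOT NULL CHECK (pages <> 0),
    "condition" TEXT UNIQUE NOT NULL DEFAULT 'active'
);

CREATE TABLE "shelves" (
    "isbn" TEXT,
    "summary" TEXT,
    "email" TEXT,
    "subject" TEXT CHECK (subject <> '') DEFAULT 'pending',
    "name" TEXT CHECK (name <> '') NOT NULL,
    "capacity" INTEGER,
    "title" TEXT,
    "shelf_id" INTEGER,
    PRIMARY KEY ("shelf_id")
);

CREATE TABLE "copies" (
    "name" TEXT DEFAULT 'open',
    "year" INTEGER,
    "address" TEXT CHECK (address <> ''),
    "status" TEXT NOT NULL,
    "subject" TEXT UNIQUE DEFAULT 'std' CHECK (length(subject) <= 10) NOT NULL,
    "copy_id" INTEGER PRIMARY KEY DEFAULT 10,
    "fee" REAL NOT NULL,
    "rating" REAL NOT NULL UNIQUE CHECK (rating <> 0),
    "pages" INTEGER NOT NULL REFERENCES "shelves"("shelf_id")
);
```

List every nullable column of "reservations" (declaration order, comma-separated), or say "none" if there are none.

- shelf: no NOT NULL constraint applies → nullable.
- format: CHECK does not forbid NULL (a CHECK constraint passes when its expression is NULL) → nullable.
- copy_no: no NOT NULL constraint applies → nullable.
- reservation_id: declared NOT NULL → not nullable.
- pages: declared NOT NULL → not nullable.
- condition: declared NOT NULL → not nullable.

shelf, format, copy_no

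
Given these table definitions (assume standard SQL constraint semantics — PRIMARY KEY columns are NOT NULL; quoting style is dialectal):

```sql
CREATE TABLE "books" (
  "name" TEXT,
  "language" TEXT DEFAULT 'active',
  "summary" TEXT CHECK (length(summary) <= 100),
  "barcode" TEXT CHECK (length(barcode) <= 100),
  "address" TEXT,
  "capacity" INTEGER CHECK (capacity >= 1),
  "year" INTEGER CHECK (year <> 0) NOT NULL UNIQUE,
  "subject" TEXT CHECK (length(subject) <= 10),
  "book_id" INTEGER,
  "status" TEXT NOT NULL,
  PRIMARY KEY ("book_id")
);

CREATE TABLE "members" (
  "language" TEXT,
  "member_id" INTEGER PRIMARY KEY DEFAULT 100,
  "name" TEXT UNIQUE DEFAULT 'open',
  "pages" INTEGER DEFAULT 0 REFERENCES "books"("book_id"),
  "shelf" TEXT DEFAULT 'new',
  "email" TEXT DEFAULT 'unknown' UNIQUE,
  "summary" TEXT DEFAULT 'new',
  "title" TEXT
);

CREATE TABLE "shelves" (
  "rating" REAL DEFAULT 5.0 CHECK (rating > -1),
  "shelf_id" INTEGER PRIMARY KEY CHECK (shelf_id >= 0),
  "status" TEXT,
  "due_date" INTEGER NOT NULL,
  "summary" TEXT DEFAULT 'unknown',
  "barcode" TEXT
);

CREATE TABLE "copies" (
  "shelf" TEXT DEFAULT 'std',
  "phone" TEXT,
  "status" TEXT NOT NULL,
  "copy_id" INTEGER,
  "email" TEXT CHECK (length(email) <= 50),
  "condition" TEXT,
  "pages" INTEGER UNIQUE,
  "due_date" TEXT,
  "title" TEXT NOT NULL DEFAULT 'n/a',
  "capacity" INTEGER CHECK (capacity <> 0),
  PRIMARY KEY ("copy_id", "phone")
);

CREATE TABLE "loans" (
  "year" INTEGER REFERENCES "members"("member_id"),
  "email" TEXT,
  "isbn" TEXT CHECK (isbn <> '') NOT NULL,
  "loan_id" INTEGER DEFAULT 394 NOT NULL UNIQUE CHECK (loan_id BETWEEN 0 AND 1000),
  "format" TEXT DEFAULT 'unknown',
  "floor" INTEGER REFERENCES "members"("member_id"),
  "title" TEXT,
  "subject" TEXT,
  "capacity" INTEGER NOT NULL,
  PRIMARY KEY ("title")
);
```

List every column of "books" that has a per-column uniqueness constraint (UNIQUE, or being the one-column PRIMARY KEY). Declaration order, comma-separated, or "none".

year, book_id

- name: no UNIQUE or single-column PK constraint.
- language: no UNIQUE or single-column PK constraint.
- summary: no UNIQUE or single-column PK constraint.
- barcode: no UNIQUE or single-column PK constraint.
- address: no UNIQUE or single-column PK constraint.
- capacity: no UNIQUE or single-column PK constraint.
- year: declared UNIQUE → unique.
- subject: no UNIQUE or single-column PK constraint.
- book_id: single-column PRIMARY KEY → unique.
- status: no UNIQUE or single-column PK constraint.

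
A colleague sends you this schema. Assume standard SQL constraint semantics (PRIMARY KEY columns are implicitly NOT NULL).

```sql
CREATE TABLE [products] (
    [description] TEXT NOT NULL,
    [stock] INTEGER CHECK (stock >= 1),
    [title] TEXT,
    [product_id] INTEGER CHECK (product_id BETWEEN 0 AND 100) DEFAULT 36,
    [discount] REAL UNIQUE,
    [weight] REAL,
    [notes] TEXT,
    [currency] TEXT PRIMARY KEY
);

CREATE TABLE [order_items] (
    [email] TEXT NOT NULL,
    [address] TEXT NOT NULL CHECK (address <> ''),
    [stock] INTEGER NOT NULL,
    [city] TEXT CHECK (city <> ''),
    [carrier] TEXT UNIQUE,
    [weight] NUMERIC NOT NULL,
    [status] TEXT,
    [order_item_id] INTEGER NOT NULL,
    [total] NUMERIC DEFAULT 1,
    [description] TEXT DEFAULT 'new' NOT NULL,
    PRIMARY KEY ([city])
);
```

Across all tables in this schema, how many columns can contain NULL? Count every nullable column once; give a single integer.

products: 6 nullable (stock, title, product_id, discount, weight, notes — PK (currency) and explicit NOT NULL columns excluded).
order_items: 3 nullable (carrier, status, total — PK (city) and explicit NOT NULL columns excluded).
Total: 6 + 3 = 9.

9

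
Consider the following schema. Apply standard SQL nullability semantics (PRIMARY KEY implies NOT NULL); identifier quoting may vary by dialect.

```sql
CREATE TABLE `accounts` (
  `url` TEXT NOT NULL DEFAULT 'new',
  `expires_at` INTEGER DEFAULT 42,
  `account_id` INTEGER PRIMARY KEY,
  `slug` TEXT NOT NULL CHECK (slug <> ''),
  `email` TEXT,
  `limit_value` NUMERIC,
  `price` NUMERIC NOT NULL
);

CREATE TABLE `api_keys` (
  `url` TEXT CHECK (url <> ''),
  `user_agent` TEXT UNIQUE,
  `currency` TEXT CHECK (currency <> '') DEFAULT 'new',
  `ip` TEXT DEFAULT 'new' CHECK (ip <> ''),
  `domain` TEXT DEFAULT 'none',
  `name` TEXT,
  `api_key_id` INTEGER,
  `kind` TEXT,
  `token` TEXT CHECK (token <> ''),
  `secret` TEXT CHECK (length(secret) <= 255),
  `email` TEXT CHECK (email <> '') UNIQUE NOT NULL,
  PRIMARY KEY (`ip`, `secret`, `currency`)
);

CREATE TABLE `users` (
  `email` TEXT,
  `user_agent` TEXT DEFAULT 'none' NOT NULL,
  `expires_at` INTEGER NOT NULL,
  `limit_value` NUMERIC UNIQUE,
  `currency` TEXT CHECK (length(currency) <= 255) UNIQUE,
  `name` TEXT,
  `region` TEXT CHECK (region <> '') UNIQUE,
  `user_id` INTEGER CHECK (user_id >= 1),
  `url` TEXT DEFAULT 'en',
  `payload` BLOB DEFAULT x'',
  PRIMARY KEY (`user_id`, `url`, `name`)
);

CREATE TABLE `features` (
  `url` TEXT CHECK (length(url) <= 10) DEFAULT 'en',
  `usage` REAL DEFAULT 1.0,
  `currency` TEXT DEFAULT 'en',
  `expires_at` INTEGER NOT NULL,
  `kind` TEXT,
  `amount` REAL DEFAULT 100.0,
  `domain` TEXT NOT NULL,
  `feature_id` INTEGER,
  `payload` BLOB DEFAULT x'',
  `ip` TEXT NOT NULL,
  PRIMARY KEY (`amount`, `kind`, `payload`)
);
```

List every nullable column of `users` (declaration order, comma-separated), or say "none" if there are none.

email, limit_value, currency, region, payload

- email: no NOT NULL constraint applies → nullable.
- user_agent: declared NOT NULL → not nullable.
- expires_at: declared NOT NULL → not nullable.
- limit_value: UNIQUE does not imply NOT NULL → nullable.
- currency: CHECK does not forbid NULL (a CHECK constraint passes when its expression is NULL) → nullable.
- name: part of the PRIMARY KEY, which implies NOT NULL → not nullable.
- region: CHECK does not forbid NULL (a CHECK constraint passes when its expression is NULL) → nullable.
- user_id: part of the PRIMARY KEY, which implies NOT NULL → not nullable.
- url: part of the PRIMARY KEY, which implies NOT NULL → not nullable.
- payload: DEFAULT only fills an omitted column; an explicit NULL is still allowed → nullable.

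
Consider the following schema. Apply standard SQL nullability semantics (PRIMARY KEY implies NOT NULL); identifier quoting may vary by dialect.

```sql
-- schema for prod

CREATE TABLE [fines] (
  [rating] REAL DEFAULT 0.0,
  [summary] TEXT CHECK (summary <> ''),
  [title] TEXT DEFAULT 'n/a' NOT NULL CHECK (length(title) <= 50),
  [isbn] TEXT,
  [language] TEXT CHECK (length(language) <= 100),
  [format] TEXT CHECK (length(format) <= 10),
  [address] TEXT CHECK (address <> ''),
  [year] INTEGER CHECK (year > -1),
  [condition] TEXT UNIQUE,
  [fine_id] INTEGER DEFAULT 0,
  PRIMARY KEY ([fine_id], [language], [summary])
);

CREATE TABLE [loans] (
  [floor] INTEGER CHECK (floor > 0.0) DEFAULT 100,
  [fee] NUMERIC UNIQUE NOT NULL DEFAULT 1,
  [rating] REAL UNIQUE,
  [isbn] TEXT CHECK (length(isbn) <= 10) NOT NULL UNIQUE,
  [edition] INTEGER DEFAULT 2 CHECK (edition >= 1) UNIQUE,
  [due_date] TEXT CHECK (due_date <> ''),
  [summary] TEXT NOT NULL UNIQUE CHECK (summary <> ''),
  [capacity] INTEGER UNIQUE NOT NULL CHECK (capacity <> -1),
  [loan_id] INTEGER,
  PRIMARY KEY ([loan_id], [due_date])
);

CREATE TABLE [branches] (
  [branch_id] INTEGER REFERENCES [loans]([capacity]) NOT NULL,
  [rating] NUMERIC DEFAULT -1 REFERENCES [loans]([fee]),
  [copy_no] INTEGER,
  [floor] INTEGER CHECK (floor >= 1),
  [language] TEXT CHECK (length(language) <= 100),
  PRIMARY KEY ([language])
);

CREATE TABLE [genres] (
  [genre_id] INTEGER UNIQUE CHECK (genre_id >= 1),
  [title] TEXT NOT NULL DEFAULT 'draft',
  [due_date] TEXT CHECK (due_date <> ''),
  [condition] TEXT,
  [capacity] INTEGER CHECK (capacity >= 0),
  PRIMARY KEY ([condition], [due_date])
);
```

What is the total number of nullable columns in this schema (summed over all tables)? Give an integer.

fines: 6 nullable (rating, isbn, format, address, year, condition — PK (fine_id, language, summary) and explicit NOT NULL columns excluded).
loans: 3 nullable (floor, rating, edition — PK (loan_id, due_date) and explicit NOT NULL columns excluded).
branches: 3 nullable (rating, copy_no, floor — PK (language) and explicit NOT NULL columns excluded).
genres: 2 nullable (genre_id, capacity — PK (condition, due_date) and explicit NOT NULL columns excluded).
Total: 6 + 3 + 3 + 2 = 14.

14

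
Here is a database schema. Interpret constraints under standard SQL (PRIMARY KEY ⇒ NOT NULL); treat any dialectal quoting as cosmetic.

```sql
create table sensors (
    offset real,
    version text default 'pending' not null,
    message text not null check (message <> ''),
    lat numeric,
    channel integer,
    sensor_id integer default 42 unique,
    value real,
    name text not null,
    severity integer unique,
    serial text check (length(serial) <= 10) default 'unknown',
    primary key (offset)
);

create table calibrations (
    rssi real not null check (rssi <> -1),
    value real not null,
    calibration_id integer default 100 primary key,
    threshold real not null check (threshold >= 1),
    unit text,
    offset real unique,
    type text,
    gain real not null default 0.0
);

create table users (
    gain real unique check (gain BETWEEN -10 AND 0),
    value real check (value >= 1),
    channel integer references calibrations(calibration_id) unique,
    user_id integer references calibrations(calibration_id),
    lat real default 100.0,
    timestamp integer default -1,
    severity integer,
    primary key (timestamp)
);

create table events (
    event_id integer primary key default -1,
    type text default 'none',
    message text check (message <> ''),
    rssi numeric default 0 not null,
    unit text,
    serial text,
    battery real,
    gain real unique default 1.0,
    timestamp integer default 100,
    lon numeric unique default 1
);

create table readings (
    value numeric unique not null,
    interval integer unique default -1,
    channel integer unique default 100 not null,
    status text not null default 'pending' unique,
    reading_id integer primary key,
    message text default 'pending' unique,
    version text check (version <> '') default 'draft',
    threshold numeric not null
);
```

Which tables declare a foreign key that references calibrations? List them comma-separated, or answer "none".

users

- users.channel references calibrations(calibration_id).
- users.user_id references calibrations(calibration_id).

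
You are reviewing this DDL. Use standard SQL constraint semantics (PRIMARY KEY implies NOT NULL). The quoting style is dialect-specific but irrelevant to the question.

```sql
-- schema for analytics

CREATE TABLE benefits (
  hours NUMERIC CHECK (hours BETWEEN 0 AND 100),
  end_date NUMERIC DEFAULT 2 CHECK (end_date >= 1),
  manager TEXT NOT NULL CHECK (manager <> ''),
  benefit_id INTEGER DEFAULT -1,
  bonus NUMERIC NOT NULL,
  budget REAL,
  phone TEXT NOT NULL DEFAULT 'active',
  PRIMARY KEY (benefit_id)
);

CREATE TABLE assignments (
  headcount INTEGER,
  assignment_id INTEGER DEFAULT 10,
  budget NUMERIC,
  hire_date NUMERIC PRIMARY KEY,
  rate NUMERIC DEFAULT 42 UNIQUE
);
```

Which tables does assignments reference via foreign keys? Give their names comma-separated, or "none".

none

No column in assignments has a REFERENCES clause.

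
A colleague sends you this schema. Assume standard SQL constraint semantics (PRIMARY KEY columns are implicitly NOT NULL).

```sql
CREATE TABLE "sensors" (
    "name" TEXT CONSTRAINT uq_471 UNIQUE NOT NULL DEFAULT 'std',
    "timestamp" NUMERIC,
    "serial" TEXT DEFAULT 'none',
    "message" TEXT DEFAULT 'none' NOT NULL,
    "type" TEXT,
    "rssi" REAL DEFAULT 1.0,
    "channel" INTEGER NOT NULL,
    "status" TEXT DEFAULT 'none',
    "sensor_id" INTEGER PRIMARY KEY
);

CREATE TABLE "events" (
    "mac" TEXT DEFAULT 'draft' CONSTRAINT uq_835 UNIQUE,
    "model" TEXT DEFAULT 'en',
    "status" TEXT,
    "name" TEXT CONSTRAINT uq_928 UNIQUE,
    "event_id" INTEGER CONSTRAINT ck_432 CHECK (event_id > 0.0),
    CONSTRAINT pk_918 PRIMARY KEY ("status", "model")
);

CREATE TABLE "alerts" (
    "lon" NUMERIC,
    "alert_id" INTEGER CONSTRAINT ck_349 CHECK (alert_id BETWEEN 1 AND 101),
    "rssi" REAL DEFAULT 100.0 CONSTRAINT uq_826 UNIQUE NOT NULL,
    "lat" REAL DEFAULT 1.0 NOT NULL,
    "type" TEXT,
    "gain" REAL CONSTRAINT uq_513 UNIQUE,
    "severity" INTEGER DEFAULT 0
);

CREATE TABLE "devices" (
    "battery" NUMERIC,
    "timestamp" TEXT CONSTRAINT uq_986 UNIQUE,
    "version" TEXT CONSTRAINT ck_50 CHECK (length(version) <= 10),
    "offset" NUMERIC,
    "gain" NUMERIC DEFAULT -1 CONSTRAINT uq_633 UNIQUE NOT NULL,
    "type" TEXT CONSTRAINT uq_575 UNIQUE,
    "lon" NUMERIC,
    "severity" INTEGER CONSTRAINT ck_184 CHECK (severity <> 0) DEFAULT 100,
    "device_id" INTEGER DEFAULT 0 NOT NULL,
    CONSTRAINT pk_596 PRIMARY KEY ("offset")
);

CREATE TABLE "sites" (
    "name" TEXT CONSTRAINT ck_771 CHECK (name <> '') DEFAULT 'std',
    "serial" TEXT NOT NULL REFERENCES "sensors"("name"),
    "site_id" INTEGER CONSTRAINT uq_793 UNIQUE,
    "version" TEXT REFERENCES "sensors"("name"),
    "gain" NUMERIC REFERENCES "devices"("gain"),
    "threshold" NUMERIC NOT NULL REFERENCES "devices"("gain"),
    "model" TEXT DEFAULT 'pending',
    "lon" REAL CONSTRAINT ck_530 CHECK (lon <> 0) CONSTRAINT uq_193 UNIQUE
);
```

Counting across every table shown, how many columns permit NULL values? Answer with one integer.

sensors: 5 nullable (timestamp, serial, type, rssi, status — PK (sensor_id) and explicit NOT NULL columns excluded).
events: 3 nullable (mac, name, event_id — PK (status, model) and explicit NOT NULL columns excluded).
alerts: 5 nullable (lon, alert_id, type, gain, severity — PK none and explicit NOT NULL columns excluded).
devices: 6 nullable (battery, timestamp, version, type, lon, severity — PK (offset) and explicit NOT NULL columns excluded).
sites: 6 nullable (name, site_id, version, gain, model, lon — PK none and explicit NOT NULL columns excluded).
Total: 5 + 3 + 5 + 6 + 6 = 25.

25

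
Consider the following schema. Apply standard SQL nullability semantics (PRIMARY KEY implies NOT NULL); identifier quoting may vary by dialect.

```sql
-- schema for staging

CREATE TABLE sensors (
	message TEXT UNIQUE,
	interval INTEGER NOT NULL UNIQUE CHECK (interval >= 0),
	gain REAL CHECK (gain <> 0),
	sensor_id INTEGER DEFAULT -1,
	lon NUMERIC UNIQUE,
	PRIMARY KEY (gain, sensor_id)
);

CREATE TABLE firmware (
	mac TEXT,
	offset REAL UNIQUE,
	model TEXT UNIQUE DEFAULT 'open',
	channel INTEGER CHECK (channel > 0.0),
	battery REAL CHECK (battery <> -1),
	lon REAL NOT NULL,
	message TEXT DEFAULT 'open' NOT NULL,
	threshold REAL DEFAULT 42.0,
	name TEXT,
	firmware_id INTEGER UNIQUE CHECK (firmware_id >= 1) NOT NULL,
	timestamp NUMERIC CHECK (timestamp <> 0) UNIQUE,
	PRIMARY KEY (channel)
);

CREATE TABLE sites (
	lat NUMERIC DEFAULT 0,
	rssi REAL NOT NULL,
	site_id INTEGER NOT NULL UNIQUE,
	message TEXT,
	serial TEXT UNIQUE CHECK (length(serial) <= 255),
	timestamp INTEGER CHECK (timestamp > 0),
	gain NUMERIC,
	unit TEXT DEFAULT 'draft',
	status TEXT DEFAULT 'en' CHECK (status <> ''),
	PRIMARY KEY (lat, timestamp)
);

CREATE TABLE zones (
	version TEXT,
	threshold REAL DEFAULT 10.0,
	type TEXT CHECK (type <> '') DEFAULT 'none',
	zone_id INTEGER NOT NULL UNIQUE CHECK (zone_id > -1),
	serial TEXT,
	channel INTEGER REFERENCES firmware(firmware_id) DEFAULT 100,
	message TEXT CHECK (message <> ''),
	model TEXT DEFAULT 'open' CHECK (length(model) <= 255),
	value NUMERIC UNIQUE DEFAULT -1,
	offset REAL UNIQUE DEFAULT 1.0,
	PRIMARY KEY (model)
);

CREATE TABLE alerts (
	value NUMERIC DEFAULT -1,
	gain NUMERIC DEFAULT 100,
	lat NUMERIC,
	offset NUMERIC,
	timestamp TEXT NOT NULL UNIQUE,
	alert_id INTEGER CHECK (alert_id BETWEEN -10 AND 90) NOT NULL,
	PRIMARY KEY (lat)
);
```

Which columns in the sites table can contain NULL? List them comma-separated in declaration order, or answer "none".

message, serial, gain, unit, status

- lat: part of the PRIMARY KEY, which implies NOT NULL → not nullable.
- rssi: declared NOT NULL → not nullable.
- site_id: declared NOT NULL → not nullable.
- message: no NOT NULL constraint applies → nullable.
- serial: CHECK does not forbid NULL (a CHECK constraint passes when its expression is NULL) → nullable.
- timestamp: part of the PRIMARY KEY, which implies NOT NULL → not nullable.
- gain: no NOT NULL constraint applies → nullable.
- unit: DEFAULT only fills an omitted column; an explicit NULL is still allowed → nullable.
- status: CHECK does not forbid NULL (a CHECK constraint passes when its expression is NULL) → nullable.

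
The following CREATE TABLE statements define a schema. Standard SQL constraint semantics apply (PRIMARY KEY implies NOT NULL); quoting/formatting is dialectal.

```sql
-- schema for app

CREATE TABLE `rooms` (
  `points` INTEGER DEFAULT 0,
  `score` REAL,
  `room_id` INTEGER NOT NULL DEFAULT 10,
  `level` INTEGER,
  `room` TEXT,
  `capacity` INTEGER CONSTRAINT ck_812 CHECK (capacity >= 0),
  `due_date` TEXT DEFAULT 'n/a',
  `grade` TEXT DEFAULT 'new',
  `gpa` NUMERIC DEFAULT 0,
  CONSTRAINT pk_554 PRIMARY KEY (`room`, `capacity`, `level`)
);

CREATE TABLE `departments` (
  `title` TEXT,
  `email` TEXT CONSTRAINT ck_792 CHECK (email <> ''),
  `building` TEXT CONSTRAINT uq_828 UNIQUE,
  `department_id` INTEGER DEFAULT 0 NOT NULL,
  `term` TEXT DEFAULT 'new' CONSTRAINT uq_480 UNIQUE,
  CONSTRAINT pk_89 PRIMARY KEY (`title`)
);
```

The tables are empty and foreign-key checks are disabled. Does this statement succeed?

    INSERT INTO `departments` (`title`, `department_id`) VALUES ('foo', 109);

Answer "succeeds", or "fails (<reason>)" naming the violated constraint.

succeeds

NOT NULL columns: department_id is supplied; title is supplied.
No constraint is violated.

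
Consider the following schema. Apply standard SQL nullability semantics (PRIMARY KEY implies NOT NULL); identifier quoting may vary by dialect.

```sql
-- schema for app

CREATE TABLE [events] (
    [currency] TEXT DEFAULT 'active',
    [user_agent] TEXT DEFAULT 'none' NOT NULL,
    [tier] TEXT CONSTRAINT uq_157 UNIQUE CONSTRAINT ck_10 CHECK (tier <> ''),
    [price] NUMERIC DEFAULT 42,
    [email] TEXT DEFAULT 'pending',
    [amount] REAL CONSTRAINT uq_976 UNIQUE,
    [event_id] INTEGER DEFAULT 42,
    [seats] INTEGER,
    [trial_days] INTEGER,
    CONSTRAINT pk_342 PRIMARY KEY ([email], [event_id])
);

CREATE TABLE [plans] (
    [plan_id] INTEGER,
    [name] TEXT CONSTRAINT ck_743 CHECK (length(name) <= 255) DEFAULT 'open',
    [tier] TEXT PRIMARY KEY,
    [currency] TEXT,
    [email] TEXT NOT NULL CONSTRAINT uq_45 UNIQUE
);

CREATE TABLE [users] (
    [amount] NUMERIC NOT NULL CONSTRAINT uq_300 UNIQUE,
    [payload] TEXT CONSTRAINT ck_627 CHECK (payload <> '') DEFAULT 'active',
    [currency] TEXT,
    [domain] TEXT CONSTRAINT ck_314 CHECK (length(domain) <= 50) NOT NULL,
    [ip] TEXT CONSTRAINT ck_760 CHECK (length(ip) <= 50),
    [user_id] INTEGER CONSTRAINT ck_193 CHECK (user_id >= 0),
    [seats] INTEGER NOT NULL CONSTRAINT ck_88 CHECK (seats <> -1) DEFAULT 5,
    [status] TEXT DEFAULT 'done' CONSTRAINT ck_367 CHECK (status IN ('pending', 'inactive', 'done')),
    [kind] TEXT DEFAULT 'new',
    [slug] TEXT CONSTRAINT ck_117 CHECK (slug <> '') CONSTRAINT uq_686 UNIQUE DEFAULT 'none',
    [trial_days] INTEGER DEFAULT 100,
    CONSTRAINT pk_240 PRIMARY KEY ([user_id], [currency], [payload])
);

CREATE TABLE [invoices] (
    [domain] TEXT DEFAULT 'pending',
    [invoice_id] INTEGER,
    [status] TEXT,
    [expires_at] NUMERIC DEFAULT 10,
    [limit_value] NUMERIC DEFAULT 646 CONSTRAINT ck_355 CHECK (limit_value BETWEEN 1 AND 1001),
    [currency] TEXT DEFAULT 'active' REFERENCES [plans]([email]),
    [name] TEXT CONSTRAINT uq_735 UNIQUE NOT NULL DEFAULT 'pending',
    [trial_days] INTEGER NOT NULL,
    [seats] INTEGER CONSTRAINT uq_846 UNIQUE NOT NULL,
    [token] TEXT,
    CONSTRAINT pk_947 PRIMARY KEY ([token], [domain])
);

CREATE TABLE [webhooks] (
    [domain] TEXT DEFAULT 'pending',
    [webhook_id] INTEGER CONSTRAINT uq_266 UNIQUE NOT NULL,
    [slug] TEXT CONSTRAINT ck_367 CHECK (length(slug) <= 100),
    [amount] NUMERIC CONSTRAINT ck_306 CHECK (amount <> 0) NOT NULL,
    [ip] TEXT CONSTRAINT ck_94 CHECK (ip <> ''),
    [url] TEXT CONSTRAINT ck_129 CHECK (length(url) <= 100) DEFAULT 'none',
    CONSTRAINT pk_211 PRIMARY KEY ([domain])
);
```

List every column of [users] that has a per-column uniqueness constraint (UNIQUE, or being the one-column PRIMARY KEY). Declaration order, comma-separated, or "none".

amount, slug

- amount: declared UNIQUE → unique.
- payload: part of a composite PRIMARY KEY — only the tuple is unique, not this column on its own.
- currency: part of a composite PRIMARY KEY — only the tuple is unique, not this column on its own.
- domain: no UNIQUE or single-column PK constraint.
- ip: no UNIQUE or single-column PK constraint.
- user_id: part of a composite PRIMARY KEY — only the tuple is unique, not this column on its own.
- seats: no UNIQUE or single-column PK constraint.
- status: no UNIQUE or single-column PK constraint.
- kind: no UNIQUE or single-column PK constraint.
- slug: declared UNIQUE → unique.
- trial_days: no UNIQUE or single-column PK constraint.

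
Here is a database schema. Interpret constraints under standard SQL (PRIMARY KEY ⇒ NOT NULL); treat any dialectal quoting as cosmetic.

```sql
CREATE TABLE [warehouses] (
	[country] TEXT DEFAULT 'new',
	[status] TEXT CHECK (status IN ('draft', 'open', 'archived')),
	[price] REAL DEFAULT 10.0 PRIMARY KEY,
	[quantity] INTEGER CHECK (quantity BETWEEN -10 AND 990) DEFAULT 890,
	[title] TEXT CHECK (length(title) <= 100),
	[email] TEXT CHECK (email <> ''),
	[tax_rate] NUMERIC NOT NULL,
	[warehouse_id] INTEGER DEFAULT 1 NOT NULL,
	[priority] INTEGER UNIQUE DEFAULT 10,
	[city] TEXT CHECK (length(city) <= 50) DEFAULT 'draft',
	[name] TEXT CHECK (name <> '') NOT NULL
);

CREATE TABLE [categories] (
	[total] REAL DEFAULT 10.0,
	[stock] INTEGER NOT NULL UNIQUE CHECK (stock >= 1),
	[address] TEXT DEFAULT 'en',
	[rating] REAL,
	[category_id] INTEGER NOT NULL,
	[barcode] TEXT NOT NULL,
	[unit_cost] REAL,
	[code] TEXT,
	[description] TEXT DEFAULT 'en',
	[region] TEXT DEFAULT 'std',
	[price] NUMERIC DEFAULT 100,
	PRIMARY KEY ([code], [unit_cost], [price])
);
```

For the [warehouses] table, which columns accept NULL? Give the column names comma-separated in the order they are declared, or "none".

- country: DEFAULT only fills an omitted column; an explicit NULL is still allowed → nullable.
- status: CHECK does not forbid NULL (a CHECK constraint passes when its expression is NULL) → nullable.
- price: part of the PRIMARY KEY, which implies NOT NULL → not nullable.
- quantity: CHECK does not forbid NULL (a CHECK constraint passes when its expression is NULL) → nullable.
- title: CHECK does not forbid NULL (a CHECK constraint passes when its expression is NULL) → nullable.
- email: CHECK does not forbid NULL (a CHECK constraint passes when its expression is NULL) → nullable.
- tax_rate: declared NOT NULL → not nullable.
- warehouse_id: declared NOT NULL → not nullable.
- priority: UNIQUE does not imply NOT NULL → nullable.
- city: CHECK does not forbid NULL (a CHECK constraint passes when its expression is NULL) → nullable.
- name: declared NOT NULL → not nullable.

country, status, quantity, title, email, priority, city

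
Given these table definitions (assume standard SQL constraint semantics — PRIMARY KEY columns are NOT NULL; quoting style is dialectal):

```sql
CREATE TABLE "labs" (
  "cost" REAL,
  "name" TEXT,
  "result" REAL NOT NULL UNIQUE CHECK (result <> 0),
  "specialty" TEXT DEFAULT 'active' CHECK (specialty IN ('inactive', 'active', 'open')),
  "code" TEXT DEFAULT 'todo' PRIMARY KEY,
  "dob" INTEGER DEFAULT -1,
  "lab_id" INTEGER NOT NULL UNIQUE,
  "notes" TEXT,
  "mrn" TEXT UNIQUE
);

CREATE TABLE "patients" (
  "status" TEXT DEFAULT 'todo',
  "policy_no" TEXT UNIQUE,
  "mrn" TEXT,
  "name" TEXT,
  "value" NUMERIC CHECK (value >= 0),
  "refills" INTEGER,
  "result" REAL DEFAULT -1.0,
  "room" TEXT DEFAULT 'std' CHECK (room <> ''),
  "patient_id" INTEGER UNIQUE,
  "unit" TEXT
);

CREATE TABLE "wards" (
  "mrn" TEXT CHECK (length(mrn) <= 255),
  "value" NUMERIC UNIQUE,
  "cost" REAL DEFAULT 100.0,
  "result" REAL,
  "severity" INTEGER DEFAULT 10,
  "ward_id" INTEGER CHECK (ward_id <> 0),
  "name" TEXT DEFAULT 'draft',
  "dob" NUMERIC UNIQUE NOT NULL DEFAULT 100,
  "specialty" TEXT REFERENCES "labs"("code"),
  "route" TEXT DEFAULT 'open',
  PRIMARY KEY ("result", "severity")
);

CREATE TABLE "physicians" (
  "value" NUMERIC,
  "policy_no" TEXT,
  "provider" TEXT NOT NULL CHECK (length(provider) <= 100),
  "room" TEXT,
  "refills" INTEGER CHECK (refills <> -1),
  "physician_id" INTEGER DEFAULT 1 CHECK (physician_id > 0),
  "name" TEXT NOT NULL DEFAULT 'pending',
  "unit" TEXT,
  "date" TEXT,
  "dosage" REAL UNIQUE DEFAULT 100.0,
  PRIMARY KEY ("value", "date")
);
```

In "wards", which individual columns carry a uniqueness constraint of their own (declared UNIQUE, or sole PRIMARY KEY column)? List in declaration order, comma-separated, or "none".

value, dob

- mrn: no UNIQUE or single-column PK constraint.
- value: declared UNIQUE → unique.
- cost: no UNIQUE or single-column PK constraint.
- result: part of a composite PRIMARY KEY — only the tuple is unique, not this column on its own.
- severity: part of a composite PRIMARY KEY — only the tuple is unique, not this column on its own.
- ward_id: no UNIQUE or single-column PK constraint.
- name: no UNIQUE or single-column PK constraint.
- dob: declared UNIQUE → unique.
- specialty: no UNIQUE or single-column PK constraint.
- route: no UNIQUE or single-column PK constraint.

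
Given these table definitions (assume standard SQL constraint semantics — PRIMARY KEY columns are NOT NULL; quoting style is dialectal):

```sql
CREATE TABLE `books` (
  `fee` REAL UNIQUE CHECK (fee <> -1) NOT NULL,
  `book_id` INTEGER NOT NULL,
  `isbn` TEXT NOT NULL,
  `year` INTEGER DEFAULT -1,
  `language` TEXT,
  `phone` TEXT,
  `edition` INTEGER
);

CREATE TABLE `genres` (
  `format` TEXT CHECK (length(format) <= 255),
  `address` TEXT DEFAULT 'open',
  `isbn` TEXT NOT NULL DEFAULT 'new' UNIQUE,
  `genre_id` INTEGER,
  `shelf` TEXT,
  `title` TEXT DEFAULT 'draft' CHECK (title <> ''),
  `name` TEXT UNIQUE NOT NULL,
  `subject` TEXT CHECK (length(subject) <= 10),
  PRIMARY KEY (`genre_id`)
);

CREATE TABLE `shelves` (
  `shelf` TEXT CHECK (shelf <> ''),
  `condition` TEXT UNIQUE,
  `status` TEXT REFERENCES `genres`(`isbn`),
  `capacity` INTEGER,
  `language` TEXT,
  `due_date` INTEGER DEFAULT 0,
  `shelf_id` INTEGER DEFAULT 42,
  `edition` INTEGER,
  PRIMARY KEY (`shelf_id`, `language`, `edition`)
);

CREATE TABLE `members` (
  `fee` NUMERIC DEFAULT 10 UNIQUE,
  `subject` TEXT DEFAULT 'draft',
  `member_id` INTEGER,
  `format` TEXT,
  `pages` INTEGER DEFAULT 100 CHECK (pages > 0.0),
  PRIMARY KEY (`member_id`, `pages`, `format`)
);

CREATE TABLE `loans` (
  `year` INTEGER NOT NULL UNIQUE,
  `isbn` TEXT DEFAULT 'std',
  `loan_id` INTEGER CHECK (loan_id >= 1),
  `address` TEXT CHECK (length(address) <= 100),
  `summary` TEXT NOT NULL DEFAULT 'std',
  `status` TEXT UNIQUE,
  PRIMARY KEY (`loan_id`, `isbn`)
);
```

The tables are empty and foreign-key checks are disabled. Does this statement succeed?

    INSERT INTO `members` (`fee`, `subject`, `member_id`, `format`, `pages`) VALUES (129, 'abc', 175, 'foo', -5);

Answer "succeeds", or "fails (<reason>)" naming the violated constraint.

fails (CHECK on pages)

The value -5 for pages violates CHECK (pages > 0.0).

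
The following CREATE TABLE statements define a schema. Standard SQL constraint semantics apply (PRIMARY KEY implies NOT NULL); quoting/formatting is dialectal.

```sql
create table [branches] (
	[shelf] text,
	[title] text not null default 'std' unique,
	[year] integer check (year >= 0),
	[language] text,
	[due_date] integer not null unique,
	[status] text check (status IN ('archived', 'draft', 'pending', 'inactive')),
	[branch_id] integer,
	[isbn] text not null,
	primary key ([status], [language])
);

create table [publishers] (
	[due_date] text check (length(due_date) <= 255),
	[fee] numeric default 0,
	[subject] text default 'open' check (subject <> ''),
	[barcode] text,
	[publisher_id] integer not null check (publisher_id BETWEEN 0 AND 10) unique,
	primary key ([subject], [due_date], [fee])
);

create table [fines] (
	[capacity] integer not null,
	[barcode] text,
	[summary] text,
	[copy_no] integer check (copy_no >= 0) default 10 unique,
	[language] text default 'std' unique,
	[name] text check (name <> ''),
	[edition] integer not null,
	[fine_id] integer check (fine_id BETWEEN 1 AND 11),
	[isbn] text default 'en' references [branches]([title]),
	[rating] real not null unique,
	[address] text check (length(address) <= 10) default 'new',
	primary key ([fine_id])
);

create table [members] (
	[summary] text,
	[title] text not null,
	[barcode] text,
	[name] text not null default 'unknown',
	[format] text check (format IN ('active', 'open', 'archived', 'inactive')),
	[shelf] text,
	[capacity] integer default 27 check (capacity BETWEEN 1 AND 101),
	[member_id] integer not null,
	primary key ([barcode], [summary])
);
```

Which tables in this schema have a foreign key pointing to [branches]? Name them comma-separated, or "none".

fines

- fines.isbn references branches(title).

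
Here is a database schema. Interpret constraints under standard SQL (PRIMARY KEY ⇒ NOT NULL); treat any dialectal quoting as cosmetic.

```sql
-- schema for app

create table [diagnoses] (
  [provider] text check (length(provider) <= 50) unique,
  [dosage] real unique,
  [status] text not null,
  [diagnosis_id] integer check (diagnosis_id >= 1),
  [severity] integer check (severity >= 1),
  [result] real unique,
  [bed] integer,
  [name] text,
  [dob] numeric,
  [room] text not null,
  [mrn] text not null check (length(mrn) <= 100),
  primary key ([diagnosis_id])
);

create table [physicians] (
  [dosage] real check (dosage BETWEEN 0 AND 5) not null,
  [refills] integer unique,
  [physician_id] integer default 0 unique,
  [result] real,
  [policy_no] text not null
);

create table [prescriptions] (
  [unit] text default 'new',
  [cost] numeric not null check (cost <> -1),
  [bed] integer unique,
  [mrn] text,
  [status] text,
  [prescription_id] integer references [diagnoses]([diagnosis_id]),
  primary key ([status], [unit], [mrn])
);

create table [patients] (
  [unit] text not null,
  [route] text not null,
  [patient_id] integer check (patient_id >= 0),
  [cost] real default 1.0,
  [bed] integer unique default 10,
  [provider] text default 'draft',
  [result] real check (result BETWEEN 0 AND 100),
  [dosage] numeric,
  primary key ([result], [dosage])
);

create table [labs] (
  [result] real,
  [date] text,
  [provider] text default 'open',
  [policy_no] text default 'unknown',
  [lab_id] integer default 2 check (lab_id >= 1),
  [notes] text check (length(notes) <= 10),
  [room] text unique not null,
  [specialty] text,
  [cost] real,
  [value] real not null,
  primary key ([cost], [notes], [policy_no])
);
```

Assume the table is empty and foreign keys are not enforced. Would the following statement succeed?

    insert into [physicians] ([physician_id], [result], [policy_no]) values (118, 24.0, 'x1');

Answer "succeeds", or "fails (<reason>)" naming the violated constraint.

fails (NOT NULL on dosage)

dosage is omitted from the column list and has no DEFAULT, so it would receive NULL.
But dosage is declared NOT NULL.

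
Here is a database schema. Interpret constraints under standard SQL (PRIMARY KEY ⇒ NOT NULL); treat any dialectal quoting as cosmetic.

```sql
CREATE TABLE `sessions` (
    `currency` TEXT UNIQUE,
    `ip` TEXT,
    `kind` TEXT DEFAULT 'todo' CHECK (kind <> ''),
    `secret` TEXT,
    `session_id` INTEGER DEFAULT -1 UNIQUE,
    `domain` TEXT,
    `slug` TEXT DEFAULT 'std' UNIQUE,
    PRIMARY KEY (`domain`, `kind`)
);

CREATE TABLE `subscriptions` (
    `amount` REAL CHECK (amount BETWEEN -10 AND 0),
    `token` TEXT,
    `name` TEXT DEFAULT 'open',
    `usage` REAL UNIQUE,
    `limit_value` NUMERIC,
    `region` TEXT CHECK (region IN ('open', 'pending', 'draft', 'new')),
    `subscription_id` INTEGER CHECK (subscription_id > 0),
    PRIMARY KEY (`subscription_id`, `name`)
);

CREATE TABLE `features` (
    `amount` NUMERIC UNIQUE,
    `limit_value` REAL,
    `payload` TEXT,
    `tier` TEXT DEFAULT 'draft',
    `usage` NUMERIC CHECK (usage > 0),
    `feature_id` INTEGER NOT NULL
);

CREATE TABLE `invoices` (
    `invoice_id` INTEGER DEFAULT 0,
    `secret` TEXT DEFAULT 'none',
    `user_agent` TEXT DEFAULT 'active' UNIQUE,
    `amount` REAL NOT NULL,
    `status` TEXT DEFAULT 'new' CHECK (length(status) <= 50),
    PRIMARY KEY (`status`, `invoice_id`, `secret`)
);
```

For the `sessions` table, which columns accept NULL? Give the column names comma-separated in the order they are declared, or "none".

- currency: UNIQUE does not imply NOT NULL → nullable.
- ip: no NOT NULL constraint applies → nullable.
- kind: part of the PRIMARY KEY, which implies NOT NULL → not nullable.
- secret: no NOT NULL constraint applies → nullable.
- session_id: UNIQUE does not imply NOT NULL → nullable.
- domain: part of the PRIMARY KEY, which implies NOT NULL → not nullable.
- slug: UNIQUE does not imply NOT NULL → nullable.

currency, ip, secret, session_id, slug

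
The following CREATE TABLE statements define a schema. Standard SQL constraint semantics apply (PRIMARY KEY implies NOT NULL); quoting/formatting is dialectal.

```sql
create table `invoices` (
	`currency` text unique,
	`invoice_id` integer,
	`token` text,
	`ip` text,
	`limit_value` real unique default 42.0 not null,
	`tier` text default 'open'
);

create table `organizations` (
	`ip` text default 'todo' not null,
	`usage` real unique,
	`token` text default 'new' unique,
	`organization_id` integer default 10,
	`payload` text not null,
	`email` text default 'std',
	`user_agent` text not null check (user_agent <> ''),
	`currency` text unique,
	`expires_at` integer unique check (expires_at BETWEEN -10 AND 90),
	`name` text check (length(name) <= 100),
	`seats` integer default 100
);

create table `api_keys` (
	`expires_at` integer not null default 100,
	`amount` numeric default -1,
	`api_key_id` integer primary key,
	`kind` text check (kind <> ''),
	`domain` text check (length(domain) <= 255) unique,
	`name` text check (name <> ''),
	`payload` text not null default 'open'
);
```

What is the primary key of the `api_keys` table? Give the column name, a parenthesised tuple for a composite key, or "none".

api_key_id

api_key_id is declared PRIMARY KEY inline on the column.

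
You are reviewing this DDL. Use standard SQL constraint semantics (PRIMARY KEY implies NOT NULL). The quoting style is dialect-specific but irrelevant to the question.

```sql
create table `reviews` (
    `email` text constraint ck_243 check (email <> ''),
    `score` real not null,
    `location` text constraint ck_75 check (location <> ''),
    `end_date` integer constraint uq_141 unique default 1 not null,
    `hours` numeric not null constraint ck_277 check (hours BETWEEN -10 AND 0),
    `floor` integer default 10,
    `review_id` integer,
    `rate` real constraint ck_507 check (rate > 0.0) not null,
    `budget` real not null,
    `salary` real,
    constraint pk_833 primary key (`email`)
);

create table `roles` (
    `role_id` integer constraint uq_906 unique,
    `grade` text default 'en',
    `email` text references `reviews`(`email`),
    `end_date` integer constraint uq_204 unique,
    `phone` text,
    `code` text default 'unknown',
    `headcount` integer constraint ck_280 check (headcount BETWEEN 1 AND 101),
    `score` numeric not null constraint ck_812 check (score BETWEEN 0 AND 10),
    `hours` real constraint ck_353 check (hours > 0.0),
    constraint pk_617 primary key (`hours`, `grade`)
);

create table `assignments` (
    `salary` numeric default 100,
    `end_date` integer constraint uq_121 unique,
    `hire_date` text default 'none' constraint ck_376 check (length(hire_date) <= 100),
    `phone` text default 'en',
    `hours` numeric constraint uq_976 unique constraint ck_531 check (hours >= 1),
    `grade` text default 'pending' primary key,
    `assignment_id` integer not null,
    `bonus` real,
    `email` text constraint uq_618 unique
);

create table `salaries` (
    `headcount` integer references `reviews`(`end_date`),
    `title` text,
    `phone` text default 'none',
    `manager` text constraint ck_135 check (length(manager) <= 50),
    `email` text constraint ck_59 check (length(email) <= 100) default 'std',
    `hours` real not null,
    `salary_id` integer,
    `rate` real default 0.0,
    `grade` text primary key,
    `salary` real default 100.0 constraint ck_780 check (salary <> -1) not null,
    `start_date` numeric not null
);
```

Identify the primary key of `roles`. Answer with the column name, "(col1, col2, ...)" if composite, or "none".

A table-level PRIMARY KEY clause names 2 columns: hours, grade.
This is a composite key — the combination is unique, not each column individually.

(hours, grade)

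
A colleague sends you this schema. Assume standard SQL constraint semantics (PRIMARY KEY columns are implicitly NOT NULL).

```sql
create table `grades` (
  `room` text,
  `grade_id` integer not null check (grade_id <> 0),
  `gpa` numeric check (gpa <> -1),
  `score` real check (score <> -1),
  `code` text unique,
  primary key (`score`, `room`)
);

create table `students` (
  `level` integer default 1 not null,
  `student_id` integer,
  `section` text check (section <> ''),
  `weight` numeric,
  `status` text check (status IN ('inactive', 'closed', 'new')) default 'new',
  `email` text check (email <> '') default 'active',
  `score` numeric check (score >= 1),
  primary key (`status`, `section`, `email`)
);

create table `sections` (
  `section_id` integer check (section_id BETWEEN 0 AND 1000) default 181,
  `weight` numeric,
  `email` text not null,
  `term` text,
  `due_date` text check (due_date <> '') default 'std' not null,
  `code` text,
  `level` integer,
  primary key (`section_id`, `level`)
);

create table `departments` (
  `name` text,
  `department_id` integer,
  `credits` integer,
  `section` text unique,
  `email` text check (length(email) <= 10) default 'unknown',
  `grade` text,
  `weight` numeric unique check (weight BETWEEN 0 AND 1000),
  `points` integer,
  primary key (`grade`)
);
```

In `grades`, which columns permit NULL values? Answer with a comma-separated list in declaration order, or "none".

gpa, code

- room: part of the PRIMARY KEY, which implies NOT NULL → not nullable.
- grade_id: declared NOT NULL → not nullable.
- gpa: CHECK does not forbid NULL (a CHECK constraint passes when its expression is NULL) → nullable.
- score: part of the PRIMARY KEY, which implies NOT NULL → not nullable.
- code: UNIQUE does not imply NOT NULL → nullable.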